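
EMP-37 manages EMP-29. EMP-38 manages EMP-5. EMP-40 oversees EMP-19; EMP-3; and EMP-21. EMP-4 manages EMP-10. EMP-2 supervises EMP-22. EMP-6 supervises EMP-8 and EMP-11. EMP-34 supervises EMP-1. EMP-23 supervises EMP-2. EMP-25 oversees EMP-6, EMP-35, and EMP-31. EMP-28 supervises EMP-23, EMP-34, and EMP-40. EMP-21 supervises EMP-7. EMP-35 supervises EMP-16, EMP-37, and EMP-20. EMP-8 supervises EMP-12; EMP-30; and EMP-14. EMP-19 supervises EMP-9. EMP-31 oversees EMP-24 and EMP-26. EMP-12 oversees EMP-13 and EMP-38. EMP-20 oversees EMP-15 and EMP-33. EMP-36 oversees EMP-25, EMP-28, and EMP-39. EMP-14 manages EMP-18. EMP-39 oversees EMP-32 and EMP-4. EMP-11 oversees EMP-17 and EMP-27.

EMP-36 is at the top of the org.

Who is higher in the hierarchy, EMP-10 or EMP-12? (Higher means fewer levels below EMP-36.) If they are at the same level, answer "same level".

EMP-10

EMP-10 is 3 levels below EMP-36; EMP-12 is 4. EMP-10 is higher.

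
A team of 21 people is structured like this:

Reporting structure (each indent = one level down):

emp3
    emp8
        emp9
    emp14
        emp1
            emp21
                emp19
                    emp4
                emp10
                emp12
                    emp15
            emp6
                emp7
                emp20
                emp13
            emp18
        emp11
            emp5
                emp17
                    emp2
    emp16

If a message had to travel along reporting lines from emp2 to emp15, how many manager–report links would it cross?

8

emp2 is 4 levels below emp14, and emp15 is 4 levels below emp14 (their lowest common manager). The shortest path runs up from emp2 to emp14 and back down to emp15: 4 + 4 = 8 links.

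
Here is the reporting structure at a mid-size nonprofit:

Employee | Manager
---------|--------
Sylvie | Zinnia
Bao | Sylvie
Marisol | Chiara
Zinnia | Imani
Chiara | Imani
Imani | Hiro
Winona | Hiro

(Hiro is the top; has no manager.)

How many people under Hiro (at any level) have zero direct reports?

The people in Hiro's organization with no one reporting to them are Marisol, Bao, Winona. That is 3.

3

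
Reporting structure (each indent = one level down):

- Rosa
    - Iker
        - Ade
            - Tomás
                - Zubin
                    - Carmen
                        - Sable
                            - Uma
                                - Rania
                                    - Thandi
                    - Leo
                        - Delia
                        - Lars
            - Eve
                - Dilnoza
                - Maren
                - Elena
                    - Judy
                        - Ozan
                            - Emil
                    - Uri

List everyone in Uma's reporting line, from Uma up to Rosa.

Uma -> Sable -> Carmen -> Zubin -> Tomás -> Ade -> Iker -> Rosa

Uma reports to Sable. Sable reports to Carmen. Carmen reports to Zubin. Zubin reports to Tomás. Tomás reports to Ade. Ade reports to Iker. Iker reports to Rosa. Rosa is at the top.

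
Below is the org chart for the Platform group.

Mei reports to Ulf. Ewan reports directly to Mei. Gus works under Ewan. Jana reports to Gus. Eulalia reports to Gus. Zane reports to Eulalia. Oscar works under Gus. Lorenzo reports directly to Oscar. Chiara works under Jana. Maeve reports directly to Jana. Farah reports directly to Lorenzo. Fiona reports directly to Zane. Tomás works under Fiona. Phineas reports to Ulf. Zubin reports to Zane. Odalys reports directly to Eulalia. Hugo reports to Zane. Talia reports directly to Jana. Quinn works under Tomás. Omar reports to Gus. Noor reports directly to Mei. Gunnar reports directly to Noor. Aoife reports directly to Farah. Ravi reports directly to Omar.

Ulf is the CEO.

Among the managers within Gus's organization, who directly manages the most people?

Direct-report counts within Gus's organization: Gus has 4; Omar has 1; Oscar has 1; Lorenzo has 1; Farah has 1; Eulalia has 2; Zane has 3; Fiona has 1; Tomás has 1; Jana has 3. The largest is 4, held by Gus.

Gus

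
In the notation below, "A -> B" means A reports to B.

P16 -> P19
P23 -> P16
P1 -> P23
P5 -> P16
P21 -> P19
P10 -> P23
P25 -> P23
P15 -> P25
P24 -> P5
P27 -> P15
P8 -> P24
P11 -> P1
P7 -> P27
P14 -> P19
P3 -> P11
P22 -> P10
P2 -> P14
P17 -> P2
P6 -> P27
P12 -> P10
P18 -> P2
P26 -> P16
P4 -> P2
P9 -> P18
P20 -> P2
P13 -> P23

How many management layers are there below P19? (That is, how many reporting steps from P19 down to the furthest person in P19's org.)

6

The longest chain under P19 runs P19 → P16 → P23 → P25 → P15 → P27 → P6, which is 6 levels below P19.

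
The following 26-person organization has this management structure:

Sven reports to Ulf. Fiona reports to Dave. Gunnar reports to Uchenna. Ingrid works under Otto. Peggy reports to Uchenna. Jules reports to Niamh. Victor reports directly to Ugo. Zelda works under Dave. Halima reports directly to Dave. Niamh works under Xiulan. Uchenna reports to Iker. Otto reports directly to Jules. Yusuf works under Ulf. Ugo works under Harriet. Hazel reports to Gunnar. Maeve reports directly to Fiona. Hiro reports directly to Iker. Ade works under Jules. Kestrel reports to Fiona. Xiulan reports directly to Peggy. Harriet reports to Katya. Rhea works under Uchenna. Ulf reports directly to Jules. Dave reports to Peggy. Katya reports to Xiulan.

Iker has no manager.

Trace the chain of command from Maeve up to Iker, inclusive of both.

Maeve reports to Fiona. Fiona reports to Dave. Dave reports to Peggy. Peggy reports to Uchenna. Uchenna reports to Iker. Iker is at the top.

Maeve -> Fiona -> Dave -> Peggy -> Uchenna -> Iker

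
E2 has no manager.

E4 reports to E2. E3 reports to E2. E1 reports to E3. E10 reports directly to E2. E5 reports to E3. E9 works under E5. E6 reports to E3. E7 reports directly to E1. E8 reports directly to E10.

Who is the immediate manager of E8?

E10

E8 reports directly to E10.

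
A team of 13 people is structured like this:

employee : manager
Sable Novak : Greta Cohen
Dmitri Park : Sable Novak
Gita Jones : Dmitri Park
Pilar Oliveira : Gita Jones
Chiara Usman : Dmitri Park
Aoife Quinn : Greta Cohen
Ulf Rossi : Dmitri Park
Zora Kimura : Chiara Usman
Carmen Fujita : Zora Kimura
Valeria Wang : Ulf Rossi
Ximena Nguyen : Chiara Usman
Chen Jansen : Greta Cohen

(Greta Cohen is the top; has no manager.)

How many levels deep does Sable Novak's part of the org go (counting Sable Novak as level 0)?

The longest chain under Sable Novak runs Sable Novak → Dmitri Park → Chiara Usman → Zora Kimura → Carmen Fujita, which is 4 levels below Sable Novak.

4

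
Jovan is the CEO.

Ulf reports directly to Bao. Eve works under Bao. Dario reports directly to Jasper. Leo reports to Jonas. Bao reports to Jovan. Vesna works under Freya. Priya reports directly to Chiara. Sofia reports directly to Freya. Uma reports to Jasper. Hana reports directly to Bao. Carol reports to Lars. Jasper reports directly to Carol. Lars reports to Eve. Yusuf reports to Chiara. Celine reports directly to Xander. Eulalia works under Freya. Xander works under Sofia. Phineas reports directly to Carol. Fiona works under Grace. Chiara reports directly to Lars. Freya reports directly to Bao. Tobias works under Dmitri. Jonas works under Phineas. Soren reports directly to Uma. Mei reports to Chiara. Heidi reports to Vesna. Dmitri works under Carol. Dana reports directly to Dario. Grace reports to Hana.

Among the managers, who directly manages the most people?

Bao

Direct-report counts: Jovan has 1; Bao has 4; Hana has 1; Grace has 1; Freya has 3; Sofia has 1; Xander has 1; Vesna has 1; Eve has 1; Lars has 2; Chiara has 3; Carol has 3; Dmitri has 1; Phineas has 1; Jonas has 1; Jasper has 2; Dario has 1; Uma has 1. The largest is 4, held by Bao.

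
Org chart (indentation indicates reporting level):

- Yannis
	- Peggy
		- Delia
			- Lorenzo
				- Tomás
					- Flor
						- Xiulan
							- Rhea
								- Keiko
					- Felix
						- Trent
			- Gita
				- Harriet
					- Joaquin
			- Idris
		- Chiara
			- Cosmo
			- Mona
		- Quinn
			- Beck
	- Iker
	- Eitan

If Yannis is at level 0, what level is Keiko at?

8

Chain from Keiko up to Yannis: Keiko → Rhea → Xiulan → Flor → Tomás → Lorenzo → Delia → Peggy → Yannis. That is 8 steps up, so Keiko is 8 levels below Yannis.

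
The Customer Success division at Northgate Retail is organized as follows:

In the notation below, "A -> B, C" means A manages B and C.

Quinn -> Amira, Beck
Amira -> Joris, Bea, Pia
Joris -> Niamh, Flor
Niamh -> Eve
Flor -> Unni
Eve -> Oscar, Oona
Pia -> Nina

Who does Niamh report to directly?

Joris

Niamh reports directly to Joris.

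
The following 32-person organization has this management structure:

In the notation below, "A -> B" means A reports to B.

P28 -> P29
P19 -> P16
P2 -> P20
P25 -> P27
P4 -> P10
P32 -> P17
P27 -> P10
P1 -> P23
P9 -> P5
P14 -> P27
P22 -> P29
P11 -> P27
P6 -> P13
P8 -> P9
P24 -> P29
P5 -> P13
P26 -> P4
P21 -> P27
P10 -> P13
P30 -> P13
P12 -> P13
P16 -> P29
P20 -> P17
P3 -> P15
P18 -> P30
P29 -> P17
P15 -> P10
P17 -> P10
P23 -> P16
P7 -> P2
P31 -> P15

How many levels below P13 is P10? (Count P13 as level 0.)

1

Chain from P10 up to P13: P10 → P13. That is 1 step up, so P10 is 1 level below P13.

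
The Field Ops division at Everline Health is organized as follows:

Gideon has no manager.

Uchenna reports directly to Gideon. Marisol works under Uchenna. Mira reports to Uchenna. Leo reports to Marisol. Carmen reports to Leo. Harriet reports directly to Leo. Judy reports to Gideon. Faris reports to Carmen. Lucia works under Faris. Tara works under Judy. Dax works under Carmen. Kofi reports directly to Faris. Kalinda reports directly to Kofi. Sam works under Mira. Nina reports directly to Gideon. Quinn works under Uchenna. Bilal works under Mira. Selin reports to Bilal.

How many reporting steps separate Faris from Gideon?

Chain from Faris up to Gideon: Faris → Carmen → Leo → Marisol → Uchenna → Gideon. That is 5 steps up, so Faris is 5 levels below Gideon.

5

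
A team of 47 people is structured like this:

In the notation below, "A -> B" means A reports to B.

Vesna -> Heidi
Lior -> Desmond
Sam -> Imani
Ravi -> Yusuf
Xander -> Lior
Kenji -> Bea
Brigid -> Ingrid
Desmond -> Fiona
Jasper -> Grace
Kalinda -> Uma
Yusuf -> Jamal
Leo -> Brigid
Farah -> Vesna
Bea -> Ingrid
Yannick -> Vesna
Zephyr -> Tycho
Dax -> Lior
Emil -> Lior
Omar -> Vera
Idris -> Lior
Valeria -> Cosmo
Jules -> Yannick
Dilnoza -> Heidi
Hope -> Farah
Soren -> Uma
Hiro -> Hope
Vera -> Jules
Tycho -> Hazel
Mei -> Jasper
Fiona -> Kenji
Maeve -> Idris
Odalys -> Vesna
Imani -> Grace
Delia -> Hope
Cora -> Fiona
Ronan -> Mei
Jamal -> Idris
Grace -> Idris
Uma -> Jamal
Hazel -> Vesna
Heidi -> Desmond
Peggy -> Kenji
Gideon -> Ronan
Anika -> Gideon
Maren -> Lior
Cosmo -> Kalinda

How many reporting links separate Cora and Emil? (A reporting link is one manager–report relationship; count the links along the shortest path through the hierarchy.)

4

Cora is 1 level below Fiona, and Emil is 3 levels below Fiona (their lowest common manager). The shortest path runs up from Cora to Fiona and back down to Emil: 1 + 3 = 4 links.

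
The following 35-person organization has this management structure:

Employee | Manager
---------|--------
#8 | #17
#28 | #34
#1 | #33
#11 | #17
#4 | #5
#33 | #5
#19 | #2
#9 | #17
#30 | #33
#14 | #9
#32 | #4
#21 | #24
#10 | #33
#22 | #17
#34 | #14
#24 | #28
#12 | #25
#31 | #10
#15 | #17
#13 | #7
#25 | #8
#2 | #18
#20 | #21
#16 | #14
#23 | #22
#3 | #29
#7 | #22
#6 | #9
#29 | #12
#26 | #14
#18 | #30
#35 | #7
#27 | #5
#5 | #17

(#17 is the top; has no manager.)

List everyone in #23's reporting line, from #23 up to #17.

#23 reports to #22. #22 reports to #17. #17 is at the top.

#23 -> #22 -> #17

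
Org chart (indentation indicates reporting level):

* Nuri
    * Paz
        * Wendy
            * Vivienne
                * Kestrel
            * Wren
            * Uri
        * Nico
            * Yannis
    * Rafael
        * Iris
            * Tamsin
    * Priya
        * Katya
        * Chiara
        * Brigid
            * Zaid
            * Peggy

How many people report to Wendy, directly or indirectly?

4

Wendy directly manages Vivienne, Wren, Uri. Under Vivienne: Kestrel (1). Wren has no reports. Uri has no reports. So Wendy's organization is 3 direct reports plus everyone under them: 2 + 1 + 1 = 4.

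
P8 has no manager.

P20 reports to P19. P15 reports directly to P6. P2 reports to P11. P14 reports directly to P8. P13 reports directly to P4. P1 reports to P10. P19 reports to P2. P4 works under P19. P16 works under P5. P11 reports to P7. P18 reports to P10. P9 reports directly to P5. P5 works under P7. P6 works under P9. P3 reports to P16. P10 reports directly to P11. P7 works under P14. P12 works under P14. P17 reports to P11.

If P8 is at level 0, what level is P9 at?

Chain from P9 up to P8: P9 → P5 → P7 → P14 → P8. That is 4 steps up, so P9 is 4 levels below P8.

4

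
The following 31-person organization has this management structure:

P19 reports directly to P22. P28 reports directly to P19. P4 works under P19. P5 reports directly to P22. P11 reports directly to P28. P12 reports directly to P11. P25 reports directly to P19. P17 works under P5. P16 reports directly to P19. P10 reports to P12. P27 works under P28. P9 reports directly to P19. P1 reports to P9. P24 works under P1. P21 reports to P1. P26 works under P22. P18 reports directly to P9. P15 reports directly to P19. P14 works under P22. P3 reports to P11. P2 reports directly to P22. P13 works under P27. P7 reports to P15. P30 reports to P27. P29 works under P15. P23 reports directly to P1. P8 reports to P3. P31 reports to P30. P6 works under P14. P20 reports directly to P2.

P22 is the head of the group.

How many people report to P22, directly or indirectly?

30

P22 directly manages P19, P5, P26, P14, P2. Under P19: P15, P29, P7, P9, P18, P1, P23, P21, P24, P16, P25, P4, P28, P27, P30, P31, P13, P11, P3, P8, P12, P10 (22). Under P5: P17 (1). P26 has no reports. Under P14: P6 (1). Under P2: P20 (1). So P22's organization is 5 direct reports plus everyone under them: 23 + 2 + 1 + 2 + 2 = 30.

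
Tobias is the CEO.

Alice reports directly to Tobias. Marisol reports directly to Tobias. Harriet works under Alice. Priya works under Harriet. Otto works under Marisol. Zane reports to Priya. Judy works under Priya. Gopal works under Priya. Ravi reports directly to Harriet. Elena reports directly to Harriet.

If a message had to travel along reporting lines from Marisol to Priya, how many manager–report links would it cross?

Marisol is 1 level below Tobias, and Priya is 3 levels below Tobias (their lowest common manager). The shortest path runs up from Marisol to Tobias and back down to Priya: 1 + 3 = 4 links.

4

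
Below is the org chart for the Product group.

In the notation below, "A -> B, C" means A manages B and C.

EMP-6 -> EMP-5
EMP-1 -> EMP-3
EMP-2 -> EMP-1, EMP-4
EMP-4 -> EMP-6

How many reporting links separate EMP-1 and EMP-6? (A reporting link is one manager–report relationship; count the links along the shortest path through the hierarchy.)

EMP-1 is 1 level below EMP-2, and EMP-6 is 2 levels below EMP-2 (their lowest common manager). The shortest path runs up from EMP-1 to EMP-2 and back down to EMP-6: 1 + 2 = 3 links.

3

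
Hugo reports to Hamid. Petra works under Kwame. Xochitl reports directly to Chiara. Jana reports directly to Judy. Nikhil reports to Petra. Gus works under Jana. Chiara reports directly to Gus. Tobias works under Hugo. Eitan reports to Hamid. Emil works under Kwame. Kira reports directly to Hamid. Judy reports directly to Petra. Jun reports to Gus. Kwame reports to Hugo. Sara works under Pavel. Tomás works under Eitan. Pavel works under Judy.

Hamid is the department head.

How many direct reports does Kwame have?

Kwame directly manages Petra, Emil. That is 2 direct reports.

2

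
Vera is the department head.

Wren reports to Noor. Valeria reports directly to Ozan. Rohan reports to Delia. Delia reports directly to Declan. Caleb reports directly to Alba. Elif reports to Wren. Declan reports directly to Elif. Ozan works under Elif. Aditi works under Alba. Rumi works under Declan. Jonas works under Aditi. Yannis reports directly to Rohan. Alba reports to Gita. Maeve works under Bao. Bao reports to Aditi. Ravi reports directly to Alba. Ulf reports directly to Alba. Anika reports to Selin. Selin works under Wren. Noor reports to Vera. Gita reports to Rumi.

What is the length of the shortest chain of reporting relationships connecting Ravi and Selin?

Ravi is 6 levels below Wren, and Selin is 1 level below Wren (their lowest common manager). The shortest path runs up from Ravi to Wren and back down to Selin: 6 + 1 = 7 links.

7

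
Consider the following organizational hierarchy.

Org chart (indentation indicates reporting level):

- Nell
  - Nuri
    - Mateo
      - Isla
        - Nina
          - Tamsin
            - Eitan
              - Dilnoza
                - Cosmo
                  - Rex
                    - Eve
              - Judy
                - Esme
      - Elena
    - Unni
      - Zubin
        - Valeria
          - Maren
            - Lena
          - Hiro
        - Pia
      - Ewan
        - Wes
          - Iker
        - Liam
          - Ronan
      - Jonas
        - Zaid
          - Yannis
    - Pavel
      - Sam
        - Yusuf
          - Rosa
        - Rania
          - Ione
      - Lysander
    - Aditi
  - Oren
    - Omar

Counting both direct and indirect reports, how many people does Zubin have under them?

5

Zubin directly manages Valeria, Pia. Under Valeria: Hiro, Maren, Lena (3). Pia has no reports. So Zubin's organization is 2 direct reports plus everyone under them: 4 + 1 = 5.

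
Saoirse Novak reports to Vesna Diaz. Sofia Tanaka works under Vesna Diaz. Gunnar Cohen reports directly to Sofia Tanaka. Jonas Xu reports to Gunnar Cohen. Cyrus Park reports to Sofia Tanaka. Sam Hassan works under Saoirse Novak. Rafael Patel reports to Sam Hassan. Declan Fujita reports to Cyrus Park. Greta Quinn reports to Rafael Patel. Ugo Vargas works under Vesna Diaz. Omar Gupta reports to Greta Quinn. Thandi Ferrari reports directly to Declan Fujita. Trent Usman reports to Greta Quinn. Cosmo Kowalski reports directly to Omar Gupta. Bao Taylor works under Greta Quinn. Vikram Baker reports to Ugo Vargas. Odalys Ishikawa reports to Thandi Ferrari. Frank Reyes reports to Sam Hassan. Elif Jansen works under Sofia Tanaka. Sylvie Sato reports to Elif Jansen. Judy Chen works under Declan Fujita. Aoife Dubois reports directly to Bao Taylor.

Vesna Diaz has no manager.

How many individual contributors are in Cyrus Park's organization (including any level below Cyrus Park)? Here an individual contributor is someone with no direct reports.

The people in Cyrus Park's organization with no one reporting to them are Judy Chen, Odalys Ishikawa. That is 2.

2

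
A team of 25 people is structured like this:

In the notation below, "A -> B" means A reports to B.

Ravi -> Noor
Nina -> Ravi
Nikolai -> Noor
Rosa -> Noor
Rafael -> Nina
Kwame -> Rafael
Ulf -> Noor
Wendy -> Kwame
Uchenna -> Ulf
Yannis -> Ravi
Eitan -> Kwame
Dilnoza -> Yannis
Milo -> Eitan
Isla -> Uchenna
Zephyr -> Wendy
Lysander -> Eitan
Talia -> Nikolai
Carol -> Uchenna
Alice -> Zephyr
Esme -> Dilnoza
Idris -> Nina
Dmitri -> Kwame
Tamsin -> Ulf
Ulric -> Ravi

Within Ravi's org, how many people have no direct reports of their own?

The people in Ravi's organization with no one reporting to them are Ulric, Esme, Idris, Dmitri, Lysander, Milo, Alice. That is 7.

7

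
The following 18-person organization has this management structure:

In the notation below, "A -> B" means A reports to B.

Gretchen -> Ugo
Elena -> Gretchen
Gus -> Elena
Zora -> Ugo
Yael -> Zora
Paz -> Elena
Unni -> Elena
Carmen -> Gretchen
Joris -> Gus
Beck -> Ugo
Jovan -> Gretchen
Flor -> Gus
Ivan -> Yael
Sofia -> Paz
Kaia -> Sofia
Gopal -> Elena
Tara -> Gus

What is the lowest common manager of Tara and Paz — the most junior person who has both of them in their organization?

Elena

Tara's chain of managers is Gus, Elena, Gretchen, Ugo. Paz's chain of managers is Elena, Gretchen, Ugo. The first manager that appears in both chains is Elena.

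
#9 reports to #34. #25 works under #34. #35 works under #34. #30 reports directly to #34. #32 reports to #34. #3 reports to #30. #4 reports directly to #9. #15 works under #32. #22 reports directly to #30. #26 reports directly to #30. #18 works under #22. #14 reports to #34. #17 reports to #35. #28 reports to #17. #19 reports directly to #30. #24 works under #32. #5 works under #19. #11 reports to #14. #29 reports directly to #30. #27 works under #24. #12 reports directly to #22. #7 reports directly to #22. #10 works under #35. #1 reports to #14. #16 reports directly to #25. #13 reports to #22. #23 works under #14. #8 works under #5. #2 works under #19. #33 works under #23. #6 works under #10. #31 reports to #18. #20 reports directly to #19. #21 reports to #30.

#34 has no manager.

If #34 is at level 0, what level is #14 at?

1

Chain from #14 up to #34: #14 → #34. That is 1 step up, so #14 is 1 level below #34.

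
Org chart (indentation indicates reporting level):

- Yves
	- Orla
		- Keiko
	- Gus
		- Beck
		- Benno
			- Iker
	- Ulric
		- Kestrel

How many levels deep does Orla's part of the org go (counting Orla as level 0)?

The longest chain under Orla runs Orla → Keiko, which is 1 level below Orla.

1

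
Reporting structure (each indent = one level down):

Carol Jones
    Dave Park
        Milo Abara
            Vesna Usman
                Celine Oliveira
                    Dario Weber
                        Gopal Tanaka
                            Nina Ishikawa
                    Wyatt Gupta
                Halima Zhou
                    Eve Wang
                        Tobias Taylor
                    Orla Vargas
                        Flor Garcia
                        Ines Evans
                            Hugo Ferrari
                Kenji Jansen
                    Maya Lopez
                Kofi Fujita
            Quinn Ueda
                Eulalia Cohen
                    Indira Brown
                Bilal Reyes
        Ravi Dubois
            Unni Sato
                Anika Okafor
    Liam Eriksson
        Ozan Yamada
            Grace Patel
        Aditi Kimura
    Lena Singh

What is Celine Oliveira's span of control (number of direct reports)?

2

Celine Oliveira directly manages Dario Weber, Wyatt Gupta. That is 2 direct reports.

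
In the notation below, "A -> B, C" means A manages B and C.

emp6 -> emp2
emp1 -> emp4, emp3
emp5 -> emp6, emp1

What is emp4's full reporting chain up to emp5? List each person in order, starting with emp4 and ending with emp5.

emp4 -> emp1 -> emp5

emp4 reports to emp1. emp1 reports to emp5. emp5 is at the top.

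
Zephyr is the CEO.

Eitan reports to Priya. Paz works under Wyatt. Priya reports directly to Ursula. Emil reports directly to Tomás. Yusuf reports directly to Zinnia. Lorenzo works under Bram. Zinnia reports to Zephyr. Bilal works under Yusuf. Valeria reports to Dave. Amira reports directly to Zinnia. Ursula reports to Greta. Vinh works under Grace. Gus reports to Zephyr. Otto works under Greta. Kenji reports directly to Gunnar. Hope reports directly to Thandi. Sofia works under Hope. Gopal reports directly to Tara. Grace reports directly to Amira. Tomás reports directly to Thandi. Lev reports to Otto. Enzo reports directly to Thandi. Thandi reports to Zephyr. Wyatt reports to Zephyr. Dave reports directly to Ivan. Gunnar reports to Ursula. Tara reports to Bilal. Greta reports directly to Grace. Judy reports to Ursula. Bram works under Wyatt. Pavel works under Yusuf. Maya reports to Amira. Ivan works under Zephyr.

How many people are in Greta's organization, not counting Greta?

8

Greta directly manages Ursula, Otto. Under Ursula: Judy, Gunnar, Kenji, Priya, Eitan (5). Under Otto: Lev (1). So Greta's organization is 2 direct reports plus everyone under them: 6 + 2 = 8.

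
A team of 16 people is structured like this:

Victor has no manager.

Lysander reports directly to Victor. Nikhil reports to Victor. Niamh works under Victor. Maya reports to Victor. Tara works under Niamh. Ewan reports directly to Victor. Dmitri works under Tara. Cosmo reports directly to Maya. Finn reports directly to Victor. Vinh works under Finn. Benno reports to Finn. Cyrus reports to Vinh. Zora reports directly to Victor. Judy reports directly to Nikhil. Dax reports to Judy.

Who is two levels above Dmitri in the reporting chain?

Niamh

Dmitri reports to Tara, and Tara reports to Niamh. So Dmitri's skip-level manager is Niamh.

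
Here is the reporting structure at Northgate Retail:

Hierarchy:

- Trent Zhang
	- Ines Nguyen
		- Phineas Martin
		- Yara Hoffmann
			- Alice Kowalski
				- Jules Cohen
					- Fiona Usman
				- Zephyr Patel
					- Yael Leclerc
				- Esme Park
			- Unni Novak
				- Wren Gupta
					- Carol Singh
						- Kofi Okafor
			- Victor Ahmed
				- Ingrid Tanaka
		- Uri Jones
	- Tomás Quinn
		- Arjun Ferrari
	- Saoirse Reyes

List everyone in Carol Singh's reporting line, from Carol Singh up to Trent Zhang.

Carol Singh reports to Wren Gupta. Wren Gupta reports to Unni Novak. Unni Novak reports to Yara Hoffmann. Yara Hoffmann reports to Ines Nguyen. Ines Nguyen reports to Trent Zhang. Trent Zhang is at the top.

Carol Singh -> Wren Gupta -> Unni Novak -> Yara Hoffmann -> Ines Nguyen -> Trent Zhang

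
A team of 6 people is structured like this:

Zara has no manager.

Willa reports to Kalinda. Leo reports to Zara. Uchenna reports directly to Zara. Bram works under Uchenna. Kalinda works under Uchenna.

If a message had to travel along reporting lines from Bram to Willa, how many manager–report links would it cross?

Bram is 1 level below Uchenna, and Willa is 2 levels below Uchenna (their lowest common manager). The shortest path runs up from Bram to Uchenna and back down to Willa: 1 + 2 = 3 links.

3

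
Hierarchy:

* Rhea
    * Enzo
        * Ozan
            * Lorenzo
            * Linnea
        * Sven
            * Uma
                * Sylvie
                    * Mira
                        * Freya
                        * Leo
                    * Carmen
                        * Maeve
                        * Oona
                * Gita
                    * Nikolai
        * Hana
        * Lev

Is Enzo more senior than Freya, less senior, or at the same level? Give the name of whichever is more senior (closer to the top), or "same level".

Enzo

Enzo is 1 level below Rhea; Freya is 6. Enzo is higher.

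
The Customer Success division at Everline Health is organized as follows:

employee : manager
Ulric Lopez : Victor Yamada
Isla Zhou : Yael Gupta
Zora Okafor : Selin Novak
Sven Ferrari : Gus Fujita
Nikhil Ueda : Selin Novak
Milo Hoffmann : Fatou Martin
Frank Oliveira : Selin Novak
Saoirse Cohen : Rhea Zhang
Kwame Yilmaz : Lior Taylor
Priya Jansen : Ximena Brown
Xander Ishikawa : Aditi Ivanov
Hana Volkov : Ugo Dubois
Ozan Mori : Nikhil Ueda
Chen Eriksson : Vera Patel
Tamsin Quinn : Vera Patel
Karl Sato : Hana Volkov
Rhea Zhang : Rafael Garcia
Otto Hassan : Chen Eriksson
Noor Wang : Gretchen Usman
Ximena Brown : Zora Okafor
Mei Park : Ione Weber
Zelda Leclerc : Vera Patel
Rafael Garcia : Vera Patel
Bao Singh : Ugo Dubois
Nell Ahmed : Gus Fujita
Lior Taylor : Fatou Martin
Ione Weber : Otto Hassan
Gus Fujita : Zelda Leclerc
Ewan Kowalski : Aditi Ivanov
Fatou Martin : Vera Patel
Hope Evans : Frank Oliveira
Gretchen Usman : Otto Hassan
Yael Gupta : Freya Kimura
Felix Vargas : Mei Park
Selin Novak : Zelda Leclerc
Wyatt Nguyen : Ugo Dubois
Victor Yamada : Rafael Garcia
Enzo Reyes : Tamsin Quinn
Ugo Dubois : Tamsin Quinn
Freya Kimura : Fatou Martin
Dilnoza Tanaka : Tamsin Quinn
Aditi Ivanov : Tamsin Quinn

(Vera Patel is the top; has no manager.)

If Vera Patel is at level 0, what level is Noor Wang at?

Chain from Noor Wang up to Vera Patel: Noor Wang → Gretchen Usman → Otto Hassan → Chen Eriksson → Vera Patel. That is 4 steps up, so Noor Wang is 4 levels below Vera Patel.

4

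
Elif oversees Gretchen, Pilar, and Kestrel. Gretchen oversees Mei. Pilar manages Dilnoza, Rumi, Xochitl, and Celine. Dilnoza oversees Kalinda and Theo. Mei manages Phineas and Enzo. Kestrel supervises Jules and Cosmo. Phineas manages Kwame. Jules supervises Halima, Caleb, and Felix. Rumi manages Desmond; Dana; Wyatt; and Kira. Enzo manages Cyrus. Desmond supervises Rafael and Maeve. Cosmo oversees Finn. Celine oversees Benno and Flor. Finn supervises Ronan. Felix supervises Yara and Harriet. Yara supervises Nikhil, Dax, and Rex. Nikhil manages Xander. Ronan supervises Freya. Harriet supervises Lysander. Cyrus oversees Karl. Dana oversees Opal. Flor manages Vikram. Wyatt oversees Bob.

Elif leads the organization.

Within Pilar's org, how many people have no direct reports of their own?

10

The people in Pilar's organization with no one reporting to them are Vikram, Benno, Xochitl, Kira, Bob, Opal, Maeve, Rafael, Theo, Kalinda. That is 10.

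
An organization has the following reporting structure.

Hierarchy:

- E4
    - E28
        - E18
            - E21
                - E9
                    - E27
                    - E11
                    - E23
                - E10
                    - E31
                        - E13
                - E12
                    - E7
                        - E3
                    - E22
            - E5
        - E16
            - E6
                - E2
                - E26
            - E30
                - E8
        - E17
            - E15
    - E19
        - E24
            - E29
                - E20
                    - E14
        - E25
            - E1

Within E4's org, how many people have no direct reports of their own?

13

The people in E4's organization with no one reporting to them are E1, E14, E15, E8, E26, E2, E5, E22, E3, E13, E23, E11, E27. That is 13.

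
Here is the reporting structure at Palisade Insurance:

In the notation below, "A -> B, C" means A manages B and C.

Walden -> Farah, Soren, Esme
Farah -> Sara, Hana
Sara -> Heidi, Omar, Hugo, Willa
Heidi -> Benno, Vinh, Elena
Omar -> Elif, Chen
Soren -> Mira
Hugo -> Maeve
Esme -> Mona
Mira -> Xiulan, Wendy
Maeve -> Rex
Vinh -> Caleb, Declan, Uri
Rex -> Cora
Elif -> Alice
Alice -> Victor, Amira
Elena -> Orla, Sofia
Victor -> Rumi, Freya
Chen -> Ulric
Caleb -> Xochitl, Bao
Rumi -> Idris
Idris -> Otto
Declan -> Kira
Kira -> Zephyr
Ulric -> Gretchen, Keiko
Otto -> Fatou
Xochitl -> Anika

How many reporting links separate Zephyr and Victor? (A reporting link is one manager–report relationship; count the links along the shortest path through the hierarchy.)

9

Zephyr is 5 levels below Sara, and Victor is 4 levels below Sara (their lowest common manager). The shortest path runs up from Zephyr to Sara and back down to Victor: 5 + 4 = 9 links.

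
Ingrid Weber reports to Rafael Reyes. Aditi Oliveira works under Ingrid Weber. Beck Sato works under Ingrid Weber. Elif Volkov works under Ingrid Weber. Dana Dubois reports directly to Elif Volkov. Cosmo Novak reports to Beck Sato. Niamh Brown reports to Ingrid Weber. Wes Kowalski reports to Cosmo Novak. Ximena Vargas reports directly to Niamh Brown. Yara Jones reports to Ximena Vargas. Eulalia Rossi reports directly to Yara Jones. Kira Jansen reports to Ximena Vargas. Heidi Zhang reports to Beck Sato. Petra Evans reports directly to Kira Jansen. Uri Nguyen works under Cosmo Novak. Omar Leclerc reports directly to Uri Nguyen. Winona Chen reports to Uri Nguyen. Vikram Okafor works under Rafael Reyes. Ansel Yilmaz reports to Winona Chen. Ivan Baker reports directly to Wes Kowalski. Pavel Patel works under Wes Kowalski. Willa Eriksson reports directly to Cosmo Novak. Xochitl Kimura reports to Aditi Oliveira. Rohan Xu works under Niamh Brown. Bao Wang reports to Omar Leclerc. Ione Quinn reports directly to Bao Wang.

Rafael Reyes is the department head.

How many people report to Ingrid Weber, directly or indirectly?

24

Ingrid Weber directly manages Aditi Oliveira, Beck Sato, Elif Volkov, Niamh Brown. Under Aditi Oliveira: Xochitl Kimura (1). Under Beck Sato: Heidi Zhang, Cosmo Novak, Willa Eriksson, Uri Nguyen, Winona Chen, Ansel Yilmaz, Omar Leclerc, Bao Wang, Ione Quinn, Wes Kowalski, Pavel Patel, Ivan Baker (12). Under Elif Volkov: Dana Dubois (1). Under Niamh Brown: Rohan Xu, Ximena Vargas, Kira Jansen, Petra Evans, Yara Jones, Eulalia Rossi (6). So Ingrid Weber's organization is 4 direct reports plus everyone under them: 2 + 13 + 2 + 7 = 24.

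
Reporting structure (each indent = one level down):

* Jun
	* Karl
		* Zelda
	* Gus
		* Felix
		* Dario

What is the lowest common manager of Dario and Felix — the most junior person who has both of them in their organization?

Dario's chain of managers is Gus, Jun. Felix's chain of managers is Gus, Jun. The first manager that appears in both chains is Gus.

Gus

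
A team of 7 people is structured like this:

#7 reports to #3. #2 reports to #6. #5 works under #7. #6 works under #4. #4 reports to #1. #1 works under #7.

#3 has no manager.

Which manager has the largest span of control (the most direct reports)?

Direct-report counts: #3 has 1; #7 has 2; #1 has 1; #4 has 1; #6 has 1. The largest is 2, held by #7.

#7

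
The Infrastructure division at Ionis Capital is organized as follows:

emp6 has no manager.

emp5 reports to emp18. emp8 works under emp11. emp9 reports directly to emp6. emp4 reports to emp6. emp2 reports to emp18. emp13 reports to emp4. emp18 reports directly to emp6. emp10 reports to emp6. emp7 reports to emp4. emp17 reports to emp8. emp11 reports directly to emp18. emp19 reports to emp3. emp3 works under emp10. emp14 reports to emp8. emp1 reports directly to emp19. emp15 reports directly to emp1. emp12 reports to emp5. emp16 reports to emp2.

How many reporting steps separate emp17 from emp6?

4

Chain from emp17 up to emp6: emp17 → emp8 → emp11 → emp18 → emp6. That is 4 steps up, so emp17 is 4 levels below emp6.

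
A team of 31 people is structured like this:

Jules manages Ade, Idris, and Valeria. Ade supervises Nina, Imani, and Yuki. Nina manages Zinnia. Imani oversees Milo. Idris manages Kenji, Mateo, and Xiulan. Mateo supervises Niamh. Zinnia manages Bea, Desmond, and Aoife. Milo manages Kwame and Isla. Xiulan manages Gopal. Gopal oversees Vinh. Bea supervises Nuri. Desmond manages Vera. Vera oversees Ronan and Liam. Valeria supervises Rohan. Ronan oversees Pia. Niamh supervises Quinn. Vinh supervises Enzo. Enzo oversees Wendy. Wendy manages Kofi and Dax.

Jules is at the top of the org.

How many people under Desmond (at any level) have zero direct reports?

2

The people in Desmond's organization with no one reporting to them are Liam, Pia. That is 2.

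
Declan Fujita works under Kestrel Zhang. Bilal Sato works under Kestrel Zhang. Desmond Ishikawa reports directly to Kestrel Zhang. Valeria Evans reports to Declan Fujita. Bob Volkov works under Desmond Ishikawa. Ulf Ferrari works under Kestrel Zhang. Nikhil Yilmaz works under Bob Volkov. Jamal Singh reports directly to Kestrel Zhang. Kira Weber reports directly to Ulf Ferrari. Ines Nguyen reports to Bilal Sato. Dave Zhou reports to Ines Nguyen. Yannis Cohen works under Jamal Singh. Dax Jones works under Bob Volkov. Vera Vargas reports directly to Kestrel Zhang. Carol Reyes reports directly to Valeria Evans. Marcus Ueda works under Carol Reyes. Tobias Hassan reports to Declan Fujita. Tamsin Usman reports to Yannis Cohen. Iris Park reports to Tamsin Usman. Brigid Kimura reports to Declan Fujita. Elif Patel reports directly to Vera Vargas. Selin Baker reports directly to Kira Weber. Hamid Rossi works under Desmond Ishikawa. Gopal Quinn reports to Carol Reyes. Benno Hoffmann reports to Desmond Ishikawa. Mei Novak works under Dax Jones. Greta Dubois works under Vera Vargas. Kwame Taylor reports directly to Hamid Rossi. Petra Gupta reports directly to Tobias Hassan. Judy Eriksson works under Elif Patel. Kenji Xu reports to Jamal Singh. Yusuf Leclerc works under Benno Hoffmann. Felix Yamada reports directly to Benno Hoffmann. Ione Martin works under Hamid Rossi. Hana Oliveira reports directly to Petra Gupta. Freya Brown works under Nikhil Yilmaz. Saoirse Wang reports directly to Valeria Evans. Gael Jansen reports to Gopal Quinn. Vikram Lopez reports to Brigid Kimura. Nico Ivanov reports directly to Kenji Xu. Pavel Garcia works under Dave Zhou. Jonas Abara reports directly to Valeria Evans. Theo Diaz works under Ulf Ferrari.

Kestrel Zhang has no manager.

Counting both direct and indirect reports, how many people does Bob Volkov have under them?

Bob Volkov directly manages Nikhil Yilmaz, Dax Jones. Under Nikhil Yilmaz: Freya Brown (1). Under Dax Jones: Mei Novak (1). So Bob Volkov's organization is 2 direct reports plus everyone under them: 2 + 2 = 4.

4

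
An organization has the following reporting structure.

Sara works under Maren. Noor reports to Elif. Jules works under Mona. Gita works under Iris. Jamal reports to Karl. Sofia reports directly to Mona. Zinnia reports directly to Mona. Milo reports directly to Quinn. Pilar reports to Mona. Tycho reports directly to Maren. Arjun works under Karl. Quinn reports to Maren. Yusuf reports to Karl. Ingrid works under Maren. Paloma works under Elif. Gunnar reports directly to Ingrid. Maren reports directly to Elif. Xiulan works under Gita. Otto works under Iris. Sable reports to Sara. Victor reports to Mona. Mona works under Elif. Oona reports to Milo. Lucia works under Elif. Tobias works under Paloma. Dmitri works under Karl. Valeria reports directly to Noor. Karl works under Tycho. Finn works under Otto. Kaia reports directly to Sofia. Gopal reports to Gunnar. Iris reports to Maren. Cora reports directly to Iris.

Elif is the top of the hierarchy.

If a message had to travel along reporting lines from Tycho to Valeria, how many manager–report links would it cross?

Tycho is 2 levels below Elif, and Valeria is 2 levels below Elif (their lowest common manager). The shortest path runs up from Tycho to Elif and back down to Valeria: 2 + 2 = 4 links.

4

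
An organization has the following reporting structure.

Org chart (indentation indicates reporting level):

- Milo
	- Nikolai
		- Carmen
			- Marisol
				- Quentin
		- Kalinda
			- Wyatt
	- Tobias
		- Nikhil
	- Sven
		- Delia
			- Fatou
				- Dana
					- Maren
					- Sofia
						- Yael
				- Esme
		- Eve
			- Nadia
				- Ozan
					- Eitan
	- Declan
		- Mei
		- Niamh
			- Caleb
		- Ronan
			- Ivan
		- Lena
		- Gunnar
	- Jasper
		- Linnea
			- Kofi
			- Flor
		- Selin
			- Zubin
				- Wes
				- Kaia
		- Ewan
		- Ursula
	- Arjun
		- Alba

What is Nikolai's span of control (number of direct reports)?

Nikolai directly manages Carmen, Kalinda. That is 2 direct reports.

2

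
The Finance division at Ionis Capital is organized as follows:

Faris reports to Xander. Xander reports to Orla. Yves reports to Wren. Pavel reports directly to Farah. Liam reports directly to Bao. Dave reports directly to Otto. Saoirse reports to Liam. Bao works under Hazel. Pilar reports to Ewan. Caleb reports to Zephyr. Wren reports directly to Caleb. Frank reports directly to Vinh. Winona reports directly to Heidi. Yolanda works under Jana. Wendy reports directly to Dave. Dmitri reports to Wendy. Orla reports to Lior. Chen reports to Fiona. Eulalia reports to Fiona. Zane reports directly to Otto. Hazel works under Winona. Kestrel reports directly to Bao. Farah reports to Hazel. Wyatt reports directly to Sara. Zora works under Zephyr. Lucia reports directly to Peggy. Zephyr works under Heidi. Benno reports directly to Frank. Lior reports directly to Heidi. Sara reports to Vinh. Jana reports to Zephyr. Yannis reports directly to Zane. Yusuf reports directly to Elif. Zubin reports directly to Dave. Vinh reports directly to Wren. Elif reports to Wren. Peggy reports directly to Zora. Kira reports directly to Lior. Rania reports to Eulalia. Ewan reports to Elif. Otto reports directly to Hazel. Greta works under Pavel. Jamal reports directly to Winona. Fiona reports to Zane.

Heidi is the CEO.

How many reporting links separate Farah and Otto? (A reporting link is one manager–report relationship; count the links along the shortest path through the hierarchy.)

Farah is 1 level below Hazel, and Otto is 1 level below Hazel (their lowest common manager). The shortest path runs up from Farah to Hazel and back down to Otto: 1 + 1 = 2 links.

2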